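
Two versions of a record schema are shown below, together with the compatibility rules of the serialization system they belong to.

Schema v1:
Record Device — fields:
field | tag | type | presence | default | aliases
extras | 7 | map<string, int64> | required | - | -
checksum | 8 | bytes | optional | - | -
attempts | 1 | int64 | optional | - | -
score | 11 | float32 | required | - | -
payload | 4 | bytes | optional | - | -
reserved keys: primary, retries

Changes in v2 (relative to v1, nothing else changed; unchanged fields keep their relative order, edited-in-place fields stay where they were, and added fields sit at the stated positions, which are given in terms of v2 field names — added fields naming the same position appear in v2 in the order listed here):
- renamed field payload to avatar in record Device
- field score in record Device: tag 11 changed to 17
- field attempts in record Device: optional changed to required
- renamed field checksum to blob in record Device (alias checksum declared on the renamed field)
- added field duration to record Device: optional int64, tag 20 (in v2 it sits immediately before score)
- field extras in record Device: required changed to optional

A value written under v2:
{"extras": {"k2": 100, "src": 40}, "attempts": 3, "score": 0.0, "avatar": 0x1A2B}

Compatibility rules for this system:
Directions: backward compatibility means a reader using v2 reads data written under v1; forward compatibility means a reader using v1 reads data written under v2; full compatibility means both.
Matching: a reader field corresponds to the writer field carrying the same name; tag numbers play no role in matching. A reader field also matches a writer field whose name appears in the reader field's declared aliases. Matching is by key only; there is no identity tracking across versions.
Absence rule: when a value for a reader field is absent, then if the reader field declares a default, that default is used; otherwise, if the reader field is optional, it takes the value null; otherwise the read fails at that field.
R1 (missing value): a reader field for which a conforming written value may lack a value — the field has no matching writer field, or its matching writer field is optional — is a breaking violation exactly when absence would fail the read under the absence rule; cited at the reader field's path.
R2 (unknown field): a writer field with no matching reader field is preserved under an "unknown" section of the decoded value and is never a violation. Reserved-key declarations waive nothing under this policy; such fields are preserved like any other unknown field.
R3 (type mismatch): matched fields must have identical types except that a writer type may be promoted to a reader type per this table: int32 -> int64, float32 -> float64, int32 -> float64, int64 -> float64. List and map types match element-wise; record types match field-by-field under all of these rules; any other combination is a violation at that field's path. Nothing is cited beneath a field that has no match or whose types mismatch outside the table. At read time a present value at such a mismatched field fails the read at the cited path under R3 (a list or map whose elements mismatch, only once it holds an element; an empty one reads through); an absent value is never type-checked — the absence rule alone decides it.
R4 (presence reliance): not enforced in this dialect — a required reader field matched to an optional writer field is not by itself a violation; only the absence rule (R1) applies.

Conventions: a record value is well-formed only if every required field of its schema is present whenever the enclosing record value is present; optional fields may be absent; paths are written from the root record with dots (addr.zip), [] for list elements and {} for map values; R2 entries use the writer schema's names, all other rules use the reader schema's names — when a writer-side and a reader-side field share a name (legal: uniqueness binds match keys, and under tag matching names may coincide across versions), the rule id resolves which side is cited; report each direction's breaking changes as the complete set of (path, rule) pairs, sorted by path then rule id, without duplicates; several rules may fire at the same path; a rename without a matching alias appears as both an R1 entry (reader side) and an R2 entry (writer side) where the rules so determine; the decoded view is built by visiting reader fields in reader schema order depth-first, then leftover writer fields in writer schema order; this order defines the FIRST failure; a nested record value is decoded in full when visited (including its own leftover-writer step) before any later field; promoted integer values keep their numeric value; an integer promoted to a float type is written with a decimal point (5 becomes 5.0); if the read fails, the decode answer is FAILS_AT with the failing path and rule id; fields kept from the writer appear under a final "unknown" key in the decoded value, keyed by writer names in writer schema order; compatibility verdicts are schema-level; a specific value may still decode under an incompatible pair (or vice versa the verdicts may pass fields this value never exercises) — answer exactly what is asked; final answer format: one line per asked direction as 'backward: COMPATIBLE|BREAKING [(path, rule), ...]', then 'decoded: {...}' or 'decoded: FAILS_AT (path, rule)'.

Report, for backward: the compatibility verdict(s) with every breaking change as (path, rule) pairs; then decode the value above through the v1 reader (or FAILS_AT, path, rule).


arrows below run writer -> reader for Device
backward on Device — v2 reading data written by v1:
  extras: map<string, int64> -> map<string, int64>, writer required; from extras
  blob: bytes -> bytes, writer optional; from checksum
  attempts: int64 -> int64, writer optional; from attempts
  duration: no writer-side match
  score: float32 -> float32, writer required; from score
  avatar: no writer-side match
  leftover writer field: payload
  violation R1 at attempts
  => 1 violation(s): backward is BREAKING for Device
decoding the Device value with the v1 reader:
  extras := {"k2": 100, "src": 40}
  checksum := null (not supplied -> null)
  attempts := 3
  score := 0.0
  payload := null (not supplied -> null)
  writer avatar: kept under "unknown"
  => decoded: {"extras": {"k2": 100, "src": 40}, "checksum": null, "attempts": 3, "score": 0.0, "payload": null, "unknown": {"avatar": 0x1A2B}}
remaining Device differences; none change what is asked:
  field score in record Device: tag 11 changed to 17 -> fires no rule on Device, leaving the asked answer as it is
  renamed field checksum to blob in record Device (alias checksum declared on the renamed field) -> fires no rule on Device, leaving the asked answer as it is
  added field duration to record Device: optional int64, tag 20 (in v2 it sits immediately before score) -> fires no rule on Device, leaving the asked answer as it is
  field extras in record Device: required changed to optional -> fires only in the forward direction of Device, which is not asked here

backward: BREAKING [(attempts, R1)]; decoded: {"extras": {"k2": 100, "src": 40}, "checksum": null, "attempts": 3, "score": 0.0, "payload": null, "unknown": {"avatar": 0x1A2B}}


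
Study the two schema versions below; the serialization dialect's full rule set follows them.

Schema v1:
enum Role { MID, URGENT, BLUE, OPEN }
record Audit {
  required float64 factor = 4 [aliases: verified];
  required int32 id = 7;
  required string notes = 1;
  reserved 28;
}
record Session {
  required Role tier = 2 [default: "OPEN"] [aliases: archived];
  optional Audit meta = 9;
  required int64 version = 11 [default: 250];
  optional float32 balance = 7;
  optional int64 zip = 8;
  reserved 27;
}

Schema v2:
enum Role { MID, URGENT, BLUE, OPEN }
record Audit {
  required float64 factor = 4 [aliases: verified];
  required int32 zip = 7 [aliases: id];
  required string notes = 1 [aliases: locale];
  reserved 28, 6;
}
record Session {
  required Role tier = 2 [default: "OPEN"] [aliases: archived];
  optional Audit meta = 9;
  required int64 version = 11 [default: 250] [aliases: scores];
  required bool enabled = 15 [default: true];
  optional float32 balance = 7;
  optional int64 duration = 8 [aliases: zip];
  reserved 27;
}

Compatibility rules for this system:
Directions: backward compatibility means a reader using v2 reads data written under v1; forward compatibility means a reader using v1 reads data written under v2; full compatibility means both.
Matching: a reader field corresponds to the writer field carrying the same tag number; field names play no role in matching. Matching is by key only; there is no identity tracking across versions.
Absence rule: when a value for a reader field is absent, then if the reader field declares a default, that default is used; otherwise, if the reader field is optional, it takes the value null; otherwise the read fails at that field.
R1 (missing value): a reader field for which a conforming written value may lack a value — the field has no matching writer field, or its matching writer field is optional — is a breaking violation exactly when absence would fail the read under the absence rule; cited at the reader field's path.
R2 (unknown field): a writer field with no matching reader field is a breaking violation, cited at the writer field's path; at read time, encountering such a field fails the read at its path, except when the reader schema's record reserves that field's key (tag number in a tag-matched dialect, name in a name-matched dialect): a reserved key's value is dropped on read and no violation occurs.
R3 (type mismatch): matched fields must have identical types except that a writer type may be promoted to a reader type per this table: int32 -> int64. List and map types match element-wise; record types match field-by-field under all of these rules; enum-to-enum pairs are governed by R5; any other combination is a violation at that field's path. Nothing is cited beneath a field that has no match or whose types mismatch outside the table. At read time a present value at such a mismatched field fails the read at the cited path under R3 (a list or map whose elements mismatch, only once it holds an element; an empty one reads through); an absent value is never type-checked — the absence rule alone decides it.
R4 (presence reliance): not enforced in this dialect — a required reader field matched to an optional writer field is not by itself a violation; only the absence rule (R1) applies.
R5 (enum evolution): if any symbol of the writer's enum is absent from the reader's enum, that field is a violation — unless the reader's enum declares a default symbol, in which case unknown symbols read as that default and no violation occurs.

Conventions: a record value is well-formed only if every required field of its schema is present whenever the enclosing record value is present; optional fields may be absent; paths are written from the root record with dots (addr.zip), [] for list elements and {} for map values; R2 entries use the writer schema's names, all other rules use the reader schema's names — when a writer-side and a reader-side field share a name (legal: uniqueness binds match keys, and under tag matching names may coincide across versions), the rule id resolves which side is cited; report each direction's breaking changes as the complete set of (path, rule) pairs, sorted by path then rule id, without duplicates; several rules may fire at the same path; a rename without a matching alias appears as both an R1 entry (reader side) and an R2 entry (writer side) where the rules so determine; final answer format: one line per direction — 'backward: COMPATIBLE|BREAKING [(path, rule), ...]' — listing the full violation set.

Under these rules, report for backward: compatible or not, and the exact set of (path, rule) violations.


the writer's type comes first in each Session pair
checking backward for Session: reader v2 against writer v1:
  tier: Role -> Role, writer required; from tier
  meta: Audit -> Audit, writer optional; from meta
  version: int64 -> int64, writer required; from version
  no writer field matches reader enabled
  balance: float32 -> float32, writer optional; from balance
  duration: int64 -> int64, writer optional; from zip
  meta.factor: float64 -> float64, writer required; from meta.factor
  meta.zip: int32 -> int32, writer required; from meta.id
  meta.notes: string -> string, writer required; from meta.notes
  nothing fires on Session: backward is COMPATIBLE
checking off the Session differences that do not matter here:
  renamed field zip to duration in record Session (alias zip declared on the renamed field) -> triggers nothing under Session's printed rules — same verdict
  added field enabled to record Session: required bool, tag 15, default true (in v2 it sits immediately before balance) -> fires only in the forward direction of Session, which is not asked here
  renamed field id to zip in record Audit (alias id declared on the renamed field) -> triggers nothing under Session's printed rules — same verdict

backward: COMPATIBLE []


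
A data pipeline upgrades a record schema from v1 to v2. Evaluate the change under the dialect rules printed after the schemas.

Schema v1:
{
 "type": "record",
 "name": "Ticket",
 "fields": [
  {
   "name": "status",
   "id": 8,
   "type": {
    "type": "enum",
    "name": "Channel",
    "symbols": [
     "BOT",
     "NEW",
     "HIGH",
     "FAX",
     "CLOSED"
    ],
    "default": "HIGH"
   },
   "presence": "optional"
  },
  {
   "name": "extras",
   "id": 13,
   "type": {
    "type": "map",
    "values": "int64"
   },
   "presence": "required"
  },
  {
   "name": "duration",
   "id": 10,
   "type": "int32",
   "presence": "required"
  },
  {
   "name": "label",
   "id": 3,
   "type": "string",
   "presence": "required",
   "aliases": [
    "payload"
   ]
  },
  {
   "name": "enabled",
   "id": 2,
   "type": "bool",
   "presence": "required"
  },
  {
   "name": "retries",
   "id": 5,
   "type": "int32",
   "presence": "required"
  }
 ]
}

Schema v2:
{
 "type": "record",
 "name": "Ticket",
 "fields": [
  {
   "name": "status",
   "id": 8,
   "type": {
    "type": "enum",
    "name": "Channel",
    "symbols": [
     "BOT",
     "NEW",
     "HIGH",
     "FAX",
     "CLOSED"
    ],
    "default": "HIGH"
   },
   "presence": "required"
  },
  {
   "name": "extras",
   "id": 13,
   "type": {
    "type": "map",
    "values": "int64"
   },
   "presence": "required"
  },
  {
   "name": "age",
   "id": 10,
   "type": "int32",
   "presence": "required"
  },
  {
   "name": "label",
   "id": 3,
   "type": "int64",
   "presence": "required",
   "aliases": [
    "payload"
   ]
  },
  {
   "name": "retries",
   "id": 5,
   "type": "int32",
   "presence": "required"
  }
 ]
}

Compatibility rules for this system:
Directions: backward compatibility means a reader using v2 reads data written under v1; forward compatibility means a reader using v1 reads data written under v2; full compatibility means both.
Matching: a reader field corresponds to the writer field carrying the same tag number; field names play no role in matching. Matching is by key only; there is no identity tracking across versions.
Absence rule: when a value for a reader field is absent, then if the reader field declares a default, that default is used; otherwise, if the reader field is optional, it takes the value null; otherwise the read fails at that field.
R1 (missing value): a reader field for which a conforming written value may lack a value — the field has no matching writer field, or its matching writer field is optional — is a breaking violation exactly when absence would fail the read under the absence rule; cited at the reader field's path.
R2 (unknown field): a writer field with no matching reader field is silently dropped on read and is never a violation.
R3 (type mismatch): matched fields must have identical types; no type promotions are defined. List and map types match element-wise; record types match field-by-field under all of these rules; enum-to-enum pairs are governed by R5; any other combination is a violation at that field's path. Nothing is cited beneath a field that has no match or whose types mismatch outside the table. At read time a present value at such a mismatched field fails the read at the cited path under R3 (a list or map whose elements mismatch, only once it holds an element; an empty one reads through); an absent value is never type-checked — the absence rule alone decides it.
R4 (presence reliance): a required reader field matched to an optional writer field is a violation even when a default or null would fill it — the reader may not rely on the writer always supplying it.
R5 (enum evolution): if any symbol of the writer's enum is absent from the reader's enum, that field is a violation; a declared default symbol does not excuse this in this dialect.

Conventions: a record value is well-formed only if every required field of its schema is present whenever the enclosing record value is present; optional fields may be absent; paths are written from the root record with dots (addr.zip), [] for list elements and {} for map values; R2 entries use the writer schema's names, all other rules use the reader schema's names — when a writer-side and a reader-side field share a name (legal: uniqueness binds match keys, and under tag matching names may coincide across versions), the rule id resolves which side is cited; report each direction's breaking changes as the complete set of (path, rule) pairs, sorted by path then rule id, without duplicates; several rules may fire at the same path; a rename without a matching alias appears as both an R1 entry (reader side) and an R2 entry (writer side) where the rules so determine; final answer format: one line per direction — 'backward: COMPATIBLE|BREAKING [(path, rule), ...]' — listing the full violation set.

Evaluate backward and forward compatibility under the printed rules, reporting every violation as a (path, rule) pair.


in Ticket below, arrows point writer -> reader
backward on Ticket — v2 reading data written by v1:
  status <- status (Channel -> Channel, writer optional)
  extras <- extras (map<string, int64> -> map<string, int64>, writer required)
  age <- duration (int32 -> int32, writer required)
  label <- label (string -> int64, writer required)
  retries <- retries (int32 -> int32, writer required)
  enabled (writer side), unknown to reader
  rule R3 violated at label
  rule R1 violated at status
  rule R4 violated at status
  backward on Ticket therefore BREAKING (3)
forward on Ticket — v1 reading data written by v2:
  status <- status (Channel -> Channel, writer required)
  extras <- extras (map<string, int64> -> map<string, int64>, writer required)
  duration <- age (int32 -> int32, writer required)
  label <- label (int64 -> string, writer required)
  enabled: no writer-side match
  retries <- retries (int32 -> int32, writer required)
  rule R1 violated at enabled
  rule R3 violated at label
  forward on Ticket therefore BREAKING (2)

backward: BREAKING [(label, R3), (status, R1), (status, R4)]; forward: BREAKING [(enabled, R1), (label, R3)]


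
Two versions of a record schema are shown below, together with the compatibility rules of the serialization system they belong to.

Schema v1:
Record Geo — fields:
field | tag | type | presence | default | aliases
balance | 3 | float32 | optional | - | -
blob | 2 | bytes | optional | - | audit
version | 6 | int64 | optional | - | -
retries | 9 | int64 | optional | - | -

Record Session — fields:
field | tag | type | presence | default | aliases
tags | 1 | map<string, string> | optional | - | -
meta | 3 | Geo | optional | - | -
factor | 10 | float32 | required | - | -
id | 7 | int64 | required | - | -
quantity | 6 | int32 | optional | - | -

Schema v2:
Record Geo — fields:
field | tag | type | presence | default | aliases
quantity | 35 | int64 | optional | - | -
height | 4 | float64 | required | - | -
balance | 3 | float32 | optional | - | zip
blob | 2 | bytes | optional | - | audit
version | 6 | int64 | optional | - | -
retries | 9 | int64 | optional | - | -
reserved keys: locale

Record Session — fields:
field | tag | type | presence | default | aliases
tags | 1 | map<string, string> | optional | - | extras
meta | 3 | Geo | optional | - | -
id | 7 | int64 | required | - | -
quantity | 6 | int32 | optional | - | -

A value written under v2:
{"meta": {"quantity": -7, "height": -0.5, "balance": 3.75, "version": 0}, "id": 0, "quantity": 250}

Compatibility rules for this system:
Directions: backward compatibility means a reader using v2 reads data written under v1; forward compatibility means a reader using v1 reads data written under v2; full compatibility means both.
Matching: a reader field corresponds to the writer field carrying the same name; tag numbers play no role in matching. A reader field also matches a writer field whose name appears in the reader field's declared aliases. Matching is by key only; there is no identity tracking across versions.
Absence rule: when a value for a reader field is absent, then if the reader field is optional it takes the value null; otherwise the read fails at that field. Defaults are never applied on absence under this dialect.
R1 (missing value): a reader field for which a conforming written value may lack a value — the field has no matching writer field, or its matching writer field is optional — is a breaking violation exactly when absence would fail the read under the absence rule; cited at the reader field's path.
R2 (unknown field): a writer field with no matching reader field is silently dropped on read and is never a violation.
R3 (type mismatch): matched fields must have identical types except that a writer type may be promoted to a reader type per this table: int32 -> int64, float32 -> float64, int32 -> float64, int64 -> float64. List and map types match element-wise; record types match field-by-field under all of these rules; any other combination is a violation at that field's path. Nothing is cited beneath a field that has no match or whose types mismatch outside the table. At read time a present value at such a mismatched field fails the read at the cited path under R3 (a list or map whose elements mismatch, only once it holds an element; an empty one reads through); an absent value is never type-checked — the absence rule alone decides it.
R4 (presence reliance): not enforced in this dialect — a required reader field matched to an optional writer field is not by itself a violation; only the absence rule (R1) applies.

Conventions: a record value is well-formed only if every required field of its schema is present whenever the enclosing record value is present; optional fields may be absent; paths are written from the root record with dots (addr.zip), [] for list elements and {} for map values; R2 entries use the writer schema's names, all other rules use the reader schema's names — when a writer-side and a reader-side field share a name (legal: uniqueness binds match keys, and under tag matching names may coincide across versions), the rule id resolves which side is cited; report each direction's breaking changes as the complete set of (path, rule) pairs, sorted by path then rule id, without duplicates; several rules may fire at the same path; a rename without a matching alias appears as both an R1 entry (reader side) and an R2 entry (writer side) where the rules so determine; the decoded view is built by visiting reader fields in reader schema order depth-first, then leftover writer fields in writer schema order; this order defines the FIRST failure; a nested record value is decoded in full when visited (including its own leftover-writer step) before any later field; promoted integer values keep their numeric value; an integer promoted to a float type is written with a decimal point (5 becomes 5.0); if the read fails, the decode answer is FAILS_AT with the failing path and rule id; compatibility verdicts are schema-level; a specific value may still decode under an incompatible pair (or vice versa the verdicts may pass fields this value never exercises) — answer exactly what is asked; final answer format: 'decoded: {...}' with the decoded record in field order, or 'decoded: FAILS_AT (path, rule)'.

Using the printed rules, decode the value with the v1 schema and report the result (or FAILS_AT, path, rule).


arrows below run writer -> reader for Session
migrating the Session value to v1:
  tags := null (missing; optional => null)
  meta.balance := 3.75
  meta.blob := null (missing; optional => null)
  meta.version := 0
  meta.retries := null (missing; optional => null)
  writer meta.quantity: no reader field; dropped
  writer meta.height: no reader field; dropped
  read fails at factor under R1 (no fill)
  => FAILS_AT (factor, R1)
remaining Session differences; none change what is asked:
  added field quantity to record Geo: optional int64, tag 35 (in v2 it sits immediately before balance) -> triggers nothing under the printed rules; the Session answer is the same either way
  added field height to record Geo: required float64, tag 4 (in v2 it sits immediately before balance) -> matters for Session compatibility verdicts, not for this value's decode

decoded: FAILS_AT (factor, R1)


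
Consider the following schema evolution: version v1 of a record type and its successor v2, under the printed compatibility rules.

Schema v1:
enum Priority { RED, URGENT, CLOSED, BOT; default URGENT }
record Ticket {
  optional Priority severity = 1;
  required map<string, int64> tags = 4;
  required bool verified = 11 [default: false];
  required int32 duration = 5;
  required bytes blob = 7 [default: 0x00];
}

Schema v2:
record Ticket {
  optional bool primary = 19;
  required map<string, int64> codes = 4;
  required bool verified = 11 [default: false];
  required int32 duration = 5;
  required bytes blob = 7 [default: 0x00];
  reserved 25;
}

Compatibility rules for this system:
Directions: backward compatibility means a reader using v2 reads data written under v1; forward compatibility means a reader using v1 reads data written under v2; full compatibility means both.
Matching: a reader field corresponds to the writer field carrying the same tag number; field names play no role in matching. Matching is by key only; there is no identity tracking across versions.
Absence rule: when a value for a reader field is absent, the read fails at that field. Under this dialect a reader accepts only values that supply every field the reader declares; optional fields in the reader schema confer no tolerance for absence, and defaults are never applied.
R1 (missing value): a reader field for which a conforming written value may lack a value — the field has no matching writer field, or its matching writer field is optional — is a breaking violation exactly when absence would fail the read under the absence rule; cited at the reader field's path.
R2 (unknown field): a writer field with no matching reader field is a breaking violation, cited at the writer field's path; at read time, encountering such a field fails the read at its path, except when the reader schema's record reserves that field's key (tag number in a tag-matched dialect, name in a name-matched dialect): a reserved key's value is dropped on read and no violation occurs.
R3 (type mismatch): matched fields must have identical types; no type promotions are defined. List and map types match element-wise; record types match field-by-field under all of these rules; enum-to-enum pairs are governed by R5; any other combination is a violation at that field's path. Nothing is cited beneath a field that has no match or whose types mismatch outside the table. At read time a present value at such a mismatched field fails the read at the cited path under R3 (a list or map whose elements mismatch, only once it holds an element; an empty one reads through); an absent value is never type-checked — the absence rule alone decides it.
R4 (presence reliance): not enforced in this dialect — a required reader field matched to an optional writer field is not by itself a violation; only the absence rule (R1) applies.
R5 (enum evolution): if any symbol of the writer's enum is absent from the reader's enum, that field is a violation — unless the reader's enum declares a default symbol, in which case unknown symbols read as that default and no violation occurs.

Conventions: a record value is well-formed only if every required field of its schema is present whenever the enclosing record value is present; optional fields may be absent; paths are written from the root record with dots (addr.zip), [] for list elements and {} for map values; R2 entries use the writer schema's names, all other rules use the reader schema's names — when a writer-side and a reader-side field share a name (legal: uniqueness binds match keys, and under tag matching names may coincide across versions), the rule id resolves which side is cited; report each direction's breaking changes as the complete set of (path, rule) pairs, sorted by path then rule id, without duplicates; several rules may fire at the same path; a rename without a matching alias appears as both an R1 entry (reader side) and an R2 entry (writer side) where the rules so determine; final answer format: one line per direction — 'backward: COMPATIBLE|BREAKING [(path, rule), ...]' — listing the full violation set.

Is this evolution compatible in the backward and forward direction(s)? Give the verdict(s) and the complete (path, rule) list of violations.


backward: BREAKING [(primary, R1), (severity, R2)]; forward: BREAKING [(primary, R2), (severity, R1)]

in Ticket below, arrows point writer -> reader
backward analysis of Ticket with v2 as reader and v1 as writer:
  no writer field matches reader primary
  writer required, map<string, int64> -> map<string, int64>: reader codes maps from writer tags
  writer required, bool -> bool: reader verified maps from writer verified
  writer required, int32 -> int32: reader duration maps from writer duration
  writer required, bytes -> bytes: reader blob maps from writer blob
  severity (writer side), unknown to reader
  R1 fires at primary
  R2 fires at severity
  backward on Ticket therefore BREAKING (2)
forward analysis of Ticket with v1 as reader and v2 as writer:
  no writer field matches reader severity
  writer required, map<string, int64> -> map<string, int64>: reader tags maps from writer codes
  writer required, bool -> bool: reader verified maps from writer verified
  writer required, int32 -> int32: reader duration maps from writer duration
  writer required, bytes -> bytes: reader blob maps from writer blob
  primary (writer side), unknown to reader
  R2 fires at primary
  R1 fires at severity
  forward on Ticket therefore BREAKING (2)


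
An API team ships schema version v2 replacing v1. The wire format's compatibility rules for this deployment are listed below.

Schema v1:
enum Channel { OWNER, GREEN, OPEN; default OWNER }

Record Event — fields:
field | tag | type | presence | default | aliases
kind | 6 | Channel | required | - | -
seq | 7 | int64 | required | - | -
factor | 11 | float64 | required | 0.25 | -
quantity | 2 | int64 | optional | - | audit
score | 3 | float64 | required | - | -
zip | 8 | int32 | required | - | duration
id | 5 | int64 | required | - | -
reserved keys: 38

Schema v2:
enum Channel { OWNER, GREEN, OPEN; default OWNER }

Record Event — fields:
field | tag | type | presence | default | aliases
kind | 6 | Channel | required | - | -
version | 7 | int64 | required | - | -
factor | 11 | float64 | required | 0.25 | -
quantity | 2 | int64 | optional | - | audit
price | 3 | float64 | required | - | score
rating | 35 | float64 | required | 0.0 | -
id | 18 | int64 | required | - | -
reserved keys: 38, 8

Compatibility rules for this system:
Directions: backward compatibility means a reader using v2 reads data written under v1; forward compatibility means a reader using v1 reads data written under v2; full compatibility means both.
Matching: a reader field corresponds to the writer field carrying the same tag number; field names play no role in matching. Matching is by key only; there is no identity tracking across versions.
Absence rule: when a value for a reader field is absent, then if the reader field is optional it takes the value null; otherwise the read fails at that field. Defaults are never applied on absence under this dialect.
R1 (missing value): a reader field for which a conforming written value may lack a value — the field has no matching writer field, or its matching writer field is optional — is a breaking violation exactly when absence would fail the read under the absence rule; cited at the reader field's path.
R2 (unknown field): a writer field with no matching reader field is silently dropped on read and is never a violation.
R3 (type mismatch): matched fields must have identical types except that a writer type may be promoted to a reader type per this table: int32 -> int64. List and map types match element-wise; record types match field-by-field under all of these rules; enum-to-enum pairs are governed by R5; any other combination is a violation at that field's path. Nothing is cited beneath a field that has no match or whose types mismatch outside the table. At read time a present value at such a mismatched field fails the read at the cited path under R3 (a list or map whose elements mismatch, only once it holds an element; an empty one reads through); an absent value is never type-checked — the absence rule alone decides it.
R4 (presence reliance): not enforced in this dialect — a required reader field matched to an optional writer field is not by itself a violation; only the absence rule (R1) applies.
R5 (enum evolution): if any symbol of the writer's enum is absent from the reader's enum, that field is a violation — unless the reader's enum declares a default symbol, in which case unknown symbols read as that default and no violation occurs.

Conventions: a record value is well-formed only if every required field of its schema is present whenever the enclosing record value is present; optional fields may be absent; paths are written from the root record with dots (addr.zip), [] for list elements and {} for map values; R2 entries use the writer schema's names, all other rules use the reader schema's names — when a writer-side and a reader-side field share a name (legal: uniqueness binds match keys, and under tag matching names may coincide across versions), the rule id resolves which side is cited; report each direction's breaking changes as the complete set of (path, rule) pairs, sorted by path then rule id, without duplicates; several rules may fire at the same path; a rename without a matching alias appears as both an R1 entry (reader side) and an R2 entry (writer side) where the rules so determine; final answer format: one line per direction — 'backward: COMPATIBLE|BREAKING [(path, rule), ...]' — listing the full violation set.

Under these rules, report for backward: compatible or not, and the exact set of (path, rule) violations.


arrows below run writer -> reader for Event
backward pass over Event, reader schema v2, writer schema v1:
  kind: Channel -> Channel, writer required; from kind
  version: int64 -> int64, writer required; from seq
  factor: float64 -> float64, writer required; from factor
  quantity: int64 -> int64, writer optional; from quantity
  price: float64 -> float64, writer required; from score
  rating: no writer match
  id: no writer match
  zip (writer side), unknown to reader
  id (writer side), unknown to reader
  breaking: (id, R1)
  breaking: (rating, R1)
  => 2 violation(s): backward is BREAKING for Event
diffs on Event not affecting the asked answer:
  renamed field seq to version in record Event -> fires no rule on Event, leaving the asked answer as it is
  renamed field score to price in record Event (alias score declared on the renamed field) -> fires no rule on Event, leaving the asked answer as it is
  removed field zip from record Event -> fires only in the forward direction of Event, which is not asked here

backward: BREAKING [(id, R1), (rating, R1)]


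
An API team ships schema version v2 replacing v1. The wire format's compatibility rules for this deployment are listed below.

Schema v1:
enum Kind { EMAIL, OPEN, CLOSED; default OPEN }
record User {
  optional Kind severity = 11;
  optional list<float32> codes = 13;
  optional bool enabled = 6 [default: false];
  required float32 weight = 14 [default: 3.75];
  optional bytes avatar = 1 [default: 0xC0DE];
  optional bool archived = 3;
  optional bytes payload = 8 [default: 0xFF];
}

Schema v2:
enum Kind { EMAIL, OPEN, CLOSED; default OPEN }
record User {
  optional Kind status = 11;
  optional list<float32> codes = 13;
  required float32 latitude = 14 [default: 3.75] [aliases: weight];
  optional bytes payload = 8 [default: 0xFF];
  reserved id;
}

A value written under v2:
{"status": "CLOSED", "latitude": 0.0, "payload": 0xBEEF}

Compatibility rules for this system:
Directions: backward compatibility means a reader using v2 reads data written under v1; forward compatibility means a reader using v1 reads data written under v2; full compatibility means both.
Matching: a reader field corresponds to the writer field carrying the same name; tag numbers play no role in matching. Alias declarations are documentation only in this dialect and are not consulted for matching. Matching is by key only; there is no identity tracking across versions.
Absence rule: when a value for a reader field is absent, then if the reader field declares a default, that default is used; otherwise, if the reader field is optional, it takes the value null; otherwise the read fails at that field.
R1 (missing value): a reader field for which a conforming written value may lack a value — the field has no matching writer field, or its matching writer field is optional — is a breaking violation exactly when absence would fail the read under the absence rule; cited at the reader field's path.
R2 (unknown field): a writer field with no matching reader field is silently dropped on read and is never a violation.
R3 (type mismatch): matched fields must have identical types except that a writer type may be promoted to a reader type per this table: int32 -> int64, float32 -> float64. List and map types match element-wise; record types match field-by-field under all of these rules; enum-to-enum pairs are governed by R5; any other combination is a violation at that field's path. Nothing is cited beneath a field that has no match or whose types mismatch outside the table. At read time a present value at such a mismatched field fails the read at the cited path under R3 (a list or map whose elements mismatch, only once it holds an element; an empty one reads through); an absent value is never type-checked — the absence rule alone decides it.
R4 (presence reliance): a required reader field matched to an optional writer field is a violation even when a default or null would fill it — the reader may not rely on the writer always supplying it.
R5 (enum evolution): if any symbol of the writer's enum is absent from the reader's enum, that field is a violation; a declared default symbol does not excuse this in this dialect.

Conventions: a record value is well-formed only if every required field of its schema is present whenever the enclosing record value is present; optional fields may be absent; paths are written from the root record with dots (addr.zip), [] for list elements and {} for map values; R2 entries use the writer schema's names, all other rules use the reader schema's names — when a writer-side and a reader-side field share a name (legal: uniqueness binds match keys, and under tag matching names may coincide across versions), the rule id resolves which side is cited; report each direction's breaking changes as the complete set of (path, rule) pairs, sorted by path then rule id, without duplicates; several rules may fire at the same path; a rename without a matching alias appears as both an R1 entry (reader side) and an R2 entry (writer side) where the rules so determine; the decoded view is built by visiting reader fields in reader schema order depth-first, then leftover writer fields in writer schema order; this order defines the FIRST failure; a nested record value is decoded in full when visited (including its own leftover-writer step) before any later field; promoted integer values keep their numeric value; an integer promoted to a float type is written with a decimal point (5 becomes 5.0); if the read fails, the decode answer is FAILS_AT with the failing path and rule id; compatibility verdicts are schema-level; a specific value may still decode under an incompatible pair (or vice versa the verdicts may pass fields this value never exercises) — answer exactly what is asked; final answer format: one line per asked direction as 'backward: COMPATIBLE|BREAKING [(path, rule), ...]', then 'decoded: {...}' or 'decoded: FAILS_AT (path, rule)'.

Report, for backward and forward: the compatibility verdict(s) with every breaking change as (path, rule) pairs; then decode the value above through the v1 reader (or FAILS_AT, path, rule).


arrows below run writer -> reader for User
backward on User — v2 reading data written by v1:
  status: no writer match
  codes <- codes (list<float32> -> list<float32>, writer optional)
  latitude: no writer match
  payload <- payload (bytes -> bytes, writer optional)
  writer field severity has no reader counterpart
  writer field enabled has no reader counterpart
  writer field weight has no reader counterpart
  writer field avatar has no reader counterpart
  writer field archived has no reader counterpart
  nothing fires on User: backward is COMPATIBLE
forward on User — v1 reading data written by v2:
  severity: no writer match
  codes <- codes (list<float32> -> list<float32>, writer optional)
  enabled: no writer match
  weight: no writer match
  avatar: no writer match
  archived: no writer match
  payload <- payload (bytes -> bytes, writer optional)
  writer field status has no reader counterpart
  writer field latitude has no reader counterpart
  nothing fires on User: forward is COMPATIBLE
decode (reader v1):
  severity := null (absent, optional -> null)
  codes := null (absent, optional -> null)
  enabled := false (absent -> default)
  weight := 3.75 (absent -> default)
  avatar := 0xC0DE (absent -> default)
  archived := null (absent, optional -> null)
  payload := 0xBEEF
  writer status: unknown -> dropped
  writer latitude: unknown -> dropped
  => decoded: {"severity": null, "codes": null, "enabled": false, "weight": 3.75, "avatar": 0xC0DE, "archived": null, "payload": 0xBEEF}

backward: COMPATIBLE []; forward: COMPATIBLE []; decoded: {"severity": null, "codes": null, "enabled": false, "weight": 3.75, "avatar": 0xC0DE, "archived": null, "payload": 0xBEEF}
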